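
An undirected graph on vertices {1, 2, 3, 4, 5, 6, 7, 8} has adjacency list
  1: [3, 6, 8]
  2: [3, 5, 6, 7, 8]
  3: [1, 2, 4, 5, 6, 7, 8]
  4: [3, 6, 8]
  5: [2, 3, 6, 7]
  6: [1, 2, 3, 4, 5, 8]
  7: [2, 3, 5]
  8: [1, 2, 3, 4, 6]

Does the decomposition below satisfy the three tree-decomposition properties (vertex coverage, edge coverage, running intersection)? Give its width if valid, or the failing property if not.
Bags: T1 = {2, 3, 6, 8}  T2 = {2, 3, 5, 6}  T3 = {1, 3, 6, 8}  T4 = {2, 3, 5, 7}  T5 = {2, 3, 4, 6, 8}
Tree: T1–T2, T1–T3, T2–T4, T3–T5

A tree decomposition must satisfy three properties: every vertex lies in some bag; for every edge, both endpoints lie together in some bag; and for every vertex, the bags containing it form a connected subtree. Here bags containing vertex 2 are not connected in the tree, so the decomposition is invalid.

No — bags containing vertex 2 are not connected in the tree.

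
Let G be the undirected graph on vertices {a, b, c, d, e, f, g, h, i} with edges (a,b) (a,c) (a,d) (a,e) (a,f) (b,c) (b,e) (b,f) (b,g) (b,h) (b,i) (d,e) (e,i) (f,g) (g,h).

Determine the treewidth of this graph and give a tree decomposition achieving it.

The largest bag has 3 vertices, giving width 2; this decomposition certifies tw(G) ≤ 2. Conversely, {a, d, e} is a clique of size 3, and the vertices of any clique must share a bag in every tree decomposition; so some bag has ≥ 3 vertices and tw(G) ≥ 2. Combining the bounds, tw(G) = 2.

Treewidth 2.
One such decomposition:
Bags: B1 = {a, b, c}  B2 = {a, b, f}  B3 = {a, b, e}  B4 = {a, d, e}  B5 = {b, f, g}  B6 = {b, e, i}  B7 = {b, g, h}
Tree: B1–B2, B1–B3, B3–B4, B2–B5, B3–B6, B5–B7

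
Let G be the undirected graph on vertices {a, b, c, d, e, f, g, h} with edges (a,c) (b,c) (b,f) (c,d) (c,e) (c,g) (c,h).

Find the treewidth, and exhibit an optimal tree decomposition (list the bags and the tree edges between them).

Treewidth 1.
One optimal decomposition is:
Bags: B1 = {b, c}  B2 = {c, h}  B3 = {c, d}  B4 = {c, e}  B5 = {b, f}  B6 = {c, g}  B7 = {a, c}
Tree: B1–B2, B1–B3, B1–B4, B1–B5, B1–B6, B6–B7

Every bag has size at most 2, so the width is 2 − 1 = 1 and tw(G) ≤ 1. Any graph with an edge has treewidth ≥ 1, and G has the edge c–b. Hence tw(G) = 1 exactly.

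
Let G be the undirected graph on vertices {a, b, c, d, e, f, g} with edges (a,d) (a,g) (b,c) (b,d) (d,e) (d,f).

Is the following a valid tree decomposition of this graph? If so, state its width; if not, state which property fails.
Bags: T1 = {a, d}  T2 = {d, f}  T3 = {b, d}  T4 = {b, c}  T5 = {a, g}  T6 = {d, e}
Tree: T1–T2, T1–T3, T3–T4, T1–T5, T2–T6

Yes; width 1.

Every vertex of G appears in some bag (union = {a, b, c, d, e, f, g}); every edge is covered by a bag; and for each vertex v the set of bags containing v is connected in the bag tree. The decomposition is therefore valid. The largest bag has 2 vertices, so the width is 1.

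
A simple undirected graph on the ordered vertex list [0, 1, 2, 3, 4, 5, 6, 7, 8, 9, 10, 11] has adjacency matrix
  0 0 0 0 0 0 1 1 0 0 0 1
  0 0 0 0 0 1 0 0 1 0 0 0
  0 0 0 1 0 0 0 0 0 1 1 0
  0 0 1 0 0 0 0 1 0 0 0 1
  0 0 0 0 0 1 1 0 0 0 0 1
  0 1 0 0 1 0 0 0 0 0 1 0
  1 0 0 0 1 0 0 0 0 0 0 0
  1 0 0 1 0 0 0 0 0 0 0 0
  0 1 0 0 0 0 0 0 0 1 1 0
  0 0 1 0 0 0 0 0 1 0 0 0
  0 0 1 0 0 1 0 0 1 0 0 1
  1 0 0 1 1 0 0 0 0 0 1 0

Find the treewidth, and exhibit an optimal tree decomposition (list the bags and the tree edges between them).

The largest bag has 4 vertices, giving width 3; this decomposition certifies tw(G) ≤ 3. For the lower bound: the 4 vertex sets {0,6,7}, {3}, {11}, {2,4,5,10} are disjoint, each induces a connected subgraph, and every pair is joined by at least one edge of G. Contracting each set to a single vertex therefore yields K_{4} as a minor, and since treewidth is minor-monotone, tw(G) ≥ tw(K_{4}) = 3. The upper and lower bounds meet at 3, so that is the treewidth.

Treewidth 3.
Bags: B1 = {0, 3, 6, 7}  B2 = {0, 3, 6, 11}  B3 = {3, 4, 6, 11}  B4 = {2, 3, 4, 11}  B5 = {2, 4, 10, 11}  B6 = {2, 4, 5, 10}  B7 = {2, 5, 9, 10}  B8 = {5, 8, 9, 10}  B9 = {1, 5, 8, 9}
Tree: B1–B2, B2–B3, B3–B4, B4–B5, B5–B6, B6–B7, B7–B8, B8–B9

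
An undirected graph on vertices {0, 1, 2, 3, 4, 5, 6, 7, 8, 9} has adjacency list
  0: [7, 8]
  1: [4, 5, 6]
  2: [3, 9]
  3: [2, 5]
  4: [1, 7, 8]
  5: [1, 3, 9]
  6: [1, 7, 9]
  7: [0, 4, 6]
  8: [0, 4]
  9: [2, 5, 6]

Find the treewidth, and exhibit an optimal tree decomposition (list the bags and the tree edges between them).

Treewidth 2.
One optimal decomposition is:
Bags: B1 = {0, 7, 8}  B2 = {4, 7, 8}  B3 = {4, 6, 7}  B4 = {1, 4, 6}  B5 = {1, 6, 9}  B6 = {1, 5, 9}  B7 = {2, 5, 9}  B8 = {2, 3, 5}
Tree: B1–B2, B2–B3, B3–B4, B4–B5, B5–B6, B6–B7, B7–B8

The largest bag has 3 vertices, giving width 2; this decomposition certifies tw(G) ≤ 2. For the lower bound, G contains the cycle 0–8–4–7–0, so G is not a forest; only forests have treewidth ≤ 1, hence tw(G) ≥ 2. Combining the bounds, tw(G) = 2.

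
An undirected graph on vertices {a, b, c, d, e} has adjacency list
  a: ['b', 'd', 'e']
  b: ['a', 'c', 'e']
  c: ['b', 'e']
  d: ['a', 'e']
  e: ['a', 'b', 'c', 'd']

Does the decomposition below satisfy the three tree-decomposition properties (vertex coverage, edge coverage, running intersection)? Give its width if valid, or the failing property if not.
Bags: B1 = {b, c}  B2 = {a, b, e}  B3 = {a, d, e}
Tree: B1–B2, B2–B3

No — edge (e,c) lies in no bag.

A tree decomposition must satisfy three properties: every vertex lies in some bag; for every edge, both endpoints lie together in some bag; and for every vertex, the bags containing it form a connected subtree. Here edge (e,c) lies in no bag, so the decomposition is invalid.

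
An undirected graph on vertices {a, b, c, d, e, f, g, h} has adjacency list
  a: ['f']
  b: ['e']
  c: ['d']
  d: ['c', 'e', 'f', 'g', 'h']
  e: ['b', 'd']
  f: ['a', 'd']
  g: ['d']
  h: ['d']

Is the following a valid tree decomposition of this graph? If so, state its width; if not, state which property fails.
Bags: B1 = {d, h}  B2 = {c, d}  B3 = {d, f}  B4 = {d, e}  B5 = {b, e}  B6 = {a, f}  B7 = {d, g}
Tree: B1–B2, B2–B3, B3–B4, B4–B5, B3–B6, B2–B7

Yes; width 1.

Vertex coverage: the bags together contain {a, b, c, d, e, f, g, h}, the full vertex set. Edge coverage: each edge of G has both endpoints in at least one bag. Running intersection: for every vertex, the bags containing it form a connected subtree. All three properties hold, so this is a valid tree decomposition of width max|bag| − 1 = 1, and hence tw(G) ≤ 1.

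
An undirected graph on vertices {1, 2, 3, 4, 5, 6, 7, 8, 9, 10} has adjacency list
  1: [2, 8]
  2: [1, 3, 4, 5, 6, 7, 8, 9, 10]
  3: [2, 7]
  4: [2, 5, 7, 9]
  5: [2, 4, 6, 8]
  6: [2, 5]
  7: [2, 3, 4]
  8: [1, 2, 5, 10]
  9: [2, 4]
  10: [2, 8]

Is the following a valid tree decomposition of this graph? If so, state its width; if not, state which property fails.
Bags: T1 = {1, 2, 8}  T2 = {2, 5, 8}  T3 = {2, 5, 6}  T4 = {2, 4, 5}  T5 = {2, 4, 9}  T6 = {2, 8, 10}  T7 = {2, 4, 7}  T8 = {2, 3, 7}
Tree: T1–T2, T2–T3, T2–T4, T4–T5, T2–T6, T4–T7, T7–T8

Vertex coverage: the bags together contain {1, 2, 3, 4, 5, 6, 7, 8, 9, 10}, the full vertex set. Edge coverage: each edge of G has both endpoints in at least one bag. Running intersection: for every vertex, the bags containing it form a connected subtree. All three properties hold, so this is a valid tree decomposition of width max|bag| − 1 = 2, and hence tw(G) ≤ 2.

Yes; width 2.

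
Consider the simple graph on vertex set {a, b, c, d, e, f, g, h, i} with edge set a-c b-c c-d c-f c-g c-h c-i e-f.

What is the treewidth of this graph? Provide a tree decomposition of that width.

Treewidth 1.
Bags: B1 = {c, g}  B2 = {c, h}  B3 = {c, i}  B4 = {a, c}  B5 = {c, d}  B6 = {c, f}  B7 = {e, f}  B8 = {b, c}
Tree: B1–B2, B2–B3, B1–B4, B3–B5, B4–B6, B6–B7, B2–B8

The largest bag has 2 vertices, giving width 1; this decomposition certifies tw(G) ≤ 1. Any graph with an edge has treewidth ≥ 1, and G has the edge c–g. Therefore the treewidth is 1.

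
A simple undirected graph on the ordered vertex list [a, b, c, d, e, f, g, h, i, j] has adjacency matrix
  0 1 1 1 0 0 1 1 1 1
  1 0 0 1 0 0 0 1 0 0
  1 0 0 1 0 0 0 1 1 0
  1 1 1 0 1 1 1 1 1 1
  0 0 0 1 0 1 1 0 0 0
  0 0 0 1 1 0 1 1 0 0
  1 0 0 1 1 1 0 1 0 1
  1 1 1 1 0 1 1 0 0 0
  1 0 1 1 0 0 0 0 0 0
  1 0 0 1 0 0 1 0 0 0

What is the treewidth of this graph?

3

A width-3 tree decomposition is:
Bags: B1 = {a, c, d, h}  B2 = {a, d, g, h}  B3 = {a, d, g, j}  B4 = {d, f, g, h}  B5 = {d, e, f, g}  B6 = {a, b, d, h}  B7 = {a, c, d, i}
Tree: B1–B2, B2–B3, B2–B4, B4–B5, B2–B6, B1–B7
Each bag holds 4 vertices, so the decomposition has width 3, which upper-bounds the treewidth. For the lower bound, the 4 vertices {a, d, g, j} are pairwise adjacent, and any tree decomposition puts a clique entirely inside one bag — forcing width ≥ 3. Combining the bounds, tw(G) = 3.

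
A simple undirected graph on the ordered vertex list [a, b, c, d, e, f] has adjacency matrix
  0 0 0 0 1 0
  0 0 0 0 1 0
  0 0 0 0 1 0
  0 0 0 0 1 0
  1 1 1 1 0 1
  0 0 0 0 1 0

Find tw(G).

A width-1 tree decomposition is:
Bags: B1 = {b, e}  B2 = {d, e}  B3 = {e, f}  B4 = {c, e}  B5 = {a, e}
Tree: B1–B2, B1–B3, B3–B4, B2–B5
The largest bag has 2 vertices, giving width 1; this decomposition certifies tw(G) ≤ 1. G has an edge, so its treewidth is at least 1. Therefore the treewidth is 1.

1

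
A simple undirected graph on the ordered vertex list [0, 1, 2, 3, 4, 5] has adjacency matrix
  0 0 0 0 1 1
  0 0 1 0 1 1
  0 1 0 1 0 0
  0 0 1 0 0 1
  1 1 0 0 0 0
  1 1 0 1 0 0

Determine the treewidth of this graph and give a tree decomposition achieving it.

The largest bag has 3 vertices, giving width 2; this decomposition certifies tw(G) ≤ 2. Since 3–2–1–5–3 is a cycle in G, G is not acyclic. Forests are exactly the graphs of treewidth ≤ 1, so tw(G) ≥ 2. The upper and lower bounds meet at 2, so that is the treewidth.

Treewidth 2.
One such decomposition:
Bags: B1 = {2, 3, 5}  B2 = {1, 2, 5}  B3 = {0, 1, 5}  B4 = {0, 1, 4}
Tree: B1–B2, B2–B3, B3–B4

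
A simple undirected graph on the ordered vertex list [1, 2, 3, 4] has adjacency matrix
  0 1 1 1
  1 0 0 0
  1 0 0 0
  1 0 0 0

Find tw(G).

1

A width-1 tree decomposition is:
Bags: B1 = {1, 4}  B2 = {1, 3}  B3 = {1, 2}
Tree: B1–B2, B1–B3
Each bag holds 2 vertices, so the decomposition has width 1, which upper-bounds the treewidth. Since G has at least one edge (e.g. 4–1), it is not an edgeless graph, so tw(G) ≥ 1. The upper and lower bounds meet at 1, so that is the treewidth.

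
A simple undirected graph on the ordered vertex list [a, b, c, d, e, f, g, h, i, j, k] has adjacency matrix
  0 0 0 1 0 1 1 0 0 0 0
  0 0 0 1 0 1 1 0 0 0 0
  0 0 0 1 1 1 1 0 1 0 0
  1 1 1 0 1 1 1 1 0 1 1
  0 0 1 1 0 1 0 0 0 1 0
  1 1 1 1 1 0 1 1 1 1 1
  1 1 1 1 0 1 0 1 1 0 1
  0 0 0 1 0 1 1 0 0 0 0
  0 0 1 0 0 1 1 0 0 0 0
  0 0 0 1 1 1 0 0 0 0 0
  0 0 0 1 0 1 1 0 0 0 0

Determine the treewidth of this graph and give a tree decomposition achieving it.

Treewidth 3.
Bags: B1 = {a, d, f, g}  B2 = {d, f, g, h}  B3 = {c, d, f, g}  B4 = {d, f, g, k}  B5 = {c, d, e, f}  B6 = {b, d, f, g}  B7 = {d, e, f, j}  B8 = {c, f, g, i}
Tree: B1–B2, B2–B3, B1–B4, B3–B5, B3–B6, B5–B7, B3–B8

Every bag has size at most 4, so the width is 4 − 1 = 3 and tw(G) ≤ 3. For the lower bound, the 4 vertices {d, f, g, h} are pairwise adjacent, and any tree decomposition puts a clique entirely inside one bag — forcing width ≥ 3. The upper and lower bounds meet at 3, so that is the treewidth.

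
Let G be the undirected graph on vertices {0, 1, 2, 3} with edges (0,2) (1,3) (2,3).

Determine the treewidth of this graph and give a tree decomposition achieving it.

Every bag has size at most 2, so the width is 2 − 1 = 1 and tw(G) ≤ 1. Any graph with an edge has treewidth ≥ 1, and G has the edge 1–3. The upper and lower bounds meet at 1, so that is the treewidth.

Treewidth 1.
One such decomposition:
Bags: B1 = {1, 3}  B2 = {2, 3}  B3 = {0, 2}
Tree: B1–B2, B2–B3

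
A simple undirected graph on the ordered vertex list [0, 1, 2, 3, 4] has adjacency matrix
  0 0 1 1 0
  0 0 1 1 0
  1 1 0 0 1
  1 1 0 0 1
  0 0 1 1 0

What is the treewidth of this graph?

A width-2 tree decomposition is:
Bags: B1 = {2, 3, 4}  B2 = {0, 2, 3}  B3 = {1, 2, 3}
Tree: B1–B2, B2–B3
The largest bag has 3 vertices, giving width 2; this decomposition certifies tw(G) ≤ 2. The edges 3–4–2–0–3 form a cycle, so G is not a tree and its treewidth is at least 2. The upper and lower bounds meet at 2, so that is the treewidth.

2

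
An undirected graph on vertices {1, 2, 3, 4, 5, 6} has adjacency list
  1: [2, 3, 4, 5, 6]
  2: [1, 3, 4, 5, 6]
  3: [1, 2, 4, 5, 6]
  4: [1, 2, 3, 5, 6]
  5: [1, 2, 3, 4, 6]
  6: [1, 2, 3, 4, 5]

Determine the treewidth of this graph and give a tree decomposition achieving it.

With just one bag of size 6, the width is 6 − 1 = 5, so tw(G) ≤ 5. For the lower bound, the 6 vertices {1, 2, 3, 4, 5, 6} are pairwise adjacent, and any tree decomposition puts a clique entirely inside one bag — forcing width ≥ 5. Therefore the treewidth is 5.

Treewidth 5.
One such decomposition:
Bags: B1 = {1, 2, 3, 4, 5, 6}
Tree: (single bag)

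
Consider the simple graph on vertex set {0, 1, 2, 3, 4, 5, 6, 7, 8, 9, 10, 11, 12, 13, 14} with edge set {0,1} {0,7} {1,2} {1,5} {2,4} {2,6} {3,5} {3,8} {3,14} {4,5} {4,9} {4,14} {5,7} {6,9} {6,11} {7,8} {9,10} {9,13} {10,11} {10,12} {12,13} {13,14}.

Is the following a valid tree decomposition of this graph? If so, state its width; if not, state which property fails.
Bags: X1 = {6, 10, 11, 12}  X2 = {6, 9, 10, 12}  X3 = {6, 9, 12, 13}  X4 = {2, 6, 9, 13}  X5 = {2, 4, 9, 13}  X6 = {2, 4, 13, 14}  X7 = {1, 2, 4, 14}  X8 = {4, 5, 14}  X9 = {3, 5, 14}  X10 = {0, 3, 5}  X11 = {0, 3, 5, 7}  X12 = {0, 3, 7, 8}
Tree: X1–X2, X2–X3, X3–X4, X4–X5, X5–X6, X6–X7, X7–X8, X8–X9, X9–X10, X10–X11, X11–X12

No — edge (1,5) lies in no bag.

A tree decomposition must satisfy three properties: every vertex lies in some bag; for every edge, both endpoints lie together in some bag; and for every vertex, the bags containing it form a connected subtree. Here edge (1,5) lies in no bag, so the decomposition is invalid.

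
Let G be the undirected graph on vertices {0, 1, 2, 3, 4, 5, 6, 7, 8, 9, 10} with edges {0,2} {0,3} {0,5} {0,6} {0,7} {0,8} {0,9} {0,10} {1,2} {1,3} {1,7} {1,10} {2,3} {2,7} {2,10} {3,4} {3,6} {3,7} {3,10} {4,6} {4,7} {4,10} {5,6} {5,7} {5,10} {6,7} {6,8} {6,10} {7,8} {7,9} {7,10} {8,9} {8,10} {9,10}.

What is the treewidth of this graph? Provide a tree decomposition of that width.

Treewidth 4.
One such decomposition:
Bags: B1 = {0, 3, 6, 7, 10}  B2 = {0, 6, 7, 8, 10}  B3 = {0, 2, 3, 7, 10}  B4 = {0, 7, 8, 9, 10}  B5 = {0, 5, 6, 7, 10}  B6 = {1, 2, 3, 7, 10}  B7 = {3, 4, 6, 7, 10}
Tree: B1–B2, B1–B3, B2–B4, B2–B5, B3–B6, B1–B7

Every bag has size at most 5, so the width is 5 − 1 = 4 and tw(G) ≤ 4. Conversely, {0, 7, 8, 9, 10} is a clique of size 5, and the vertices of any clique must share a bag in every tree decomposition; so some bag has ≥ 5 vertices and tw(G) ≥ 4. Combining the bounds, tw(G) = 4.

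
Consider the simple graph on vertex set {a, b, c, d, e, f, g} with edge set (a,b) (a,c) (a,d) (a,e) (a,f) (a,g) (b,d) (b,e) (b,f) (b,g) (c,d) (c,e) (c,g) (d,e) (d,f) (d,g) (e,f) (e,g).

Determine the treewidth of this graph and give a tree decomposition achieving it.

Each bag holds 5 vertices, so the decomposition has width 4, which upper-bounds the treewidth. Conversely, {a, c, d, e, g} is a clique of size 5, and the vertices of any clique must share a bag in every tree decomposition; so some bag has ≥ 5 vertices and tw(G) ≥ 4. Combining the bounds, tw(G) = 4.

Treewidth 4.
Bags: B1 = {a, b, d, e, g}  B2 = {a, b, d, e, f}  B3 = {a, c, d, e, g}
Tree: B1–B2, B1–B3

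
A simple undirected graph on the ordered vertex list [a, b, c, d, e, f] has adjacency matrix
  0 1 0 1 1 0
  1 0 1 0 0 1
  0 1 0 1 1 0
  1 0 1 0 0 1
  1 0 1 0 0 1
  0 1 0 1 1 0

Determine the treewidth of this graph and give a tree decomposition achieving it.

Treewidth 3.
Bags: B1 = {a, c, d, f}  B2 = {a, c, e, f}  B3 = {a, b, c, f}
Tree: B1–B2, B2–B3

Each bag holds 4 vertices, so the decomposition has width 3, which upper-bounds the treewidth. For the lower bound: the 4 vertex sets {a,d}, {c,e}, {f}, {b} are disjoint, each induces a connected subgraph, and every pair is joined by at least one edge of G. Contracting each set to a single vertex therefore yields K_{4} as a minor, and since treewidth is minor-monotone, tw(G) ≥ tw(K_{4}) = 3. Therefore the treewidth is 3.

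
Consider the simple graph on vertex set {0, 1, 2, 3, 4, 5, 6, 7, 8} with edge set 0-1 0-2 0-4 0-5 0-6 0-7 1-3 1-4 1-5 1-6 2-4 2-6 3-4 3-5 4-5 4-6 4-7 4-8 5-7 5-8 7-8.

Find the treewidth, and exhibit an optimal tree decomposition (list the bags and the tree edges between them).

Treewidth 3.
Bags: B1 = {0, 4, 5, 7}  B2 = {0, 1, 4, 5}  B3 = {0, 1, 4, 6}  B4 = {1, 3, 4, 5}  B5 = {4, 5, 7, 8}  B6 = {0, 2, 4, 6}
Tree: B1–B2, B2–B3, B2–B4, B1–B5, B3–B6

The largest bag has 4 vertices, giving width 3; this decomposition certifies tw(G) ≤ 3. For the lower bound, the 4 vertices {0, 1, 4, 5} are pairwise adjacent, and any tree decomposition puts a clique entirely inside one bag — forcing width ≥ 3. Hence tw(G) = 3 exactly.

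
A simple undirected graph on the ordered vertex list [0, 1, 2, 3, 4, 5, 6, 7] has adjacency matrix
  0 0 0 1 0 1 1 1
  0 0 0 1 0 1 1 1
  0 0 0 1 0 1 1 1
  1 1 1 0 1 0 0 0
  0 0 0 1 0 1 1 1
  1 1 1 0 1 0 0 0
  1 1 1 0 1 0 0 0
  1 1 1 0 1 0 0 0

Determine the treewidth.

A width-4 tree decomposition is:
Bags: B1 = {0, 3, 5, 6, 7}  B2 = {1, 3, 5, 6, 7}  B3 = {2, 3, 5, 6, 7}  B4 = {3, 4, 5, 6, 7}
Tree: B1–B2, B2–B3, B3–B4
The largest bag has 5 vertices, giving width 4; this decomposition certifies tw(G) ≤ 4. For the lower bound: the 5 vertex sets {0,7}, {1,5}, {2,3}, {6}, {4} are disjoint, each induces a connected subgraph, and every pair is joined by at least one edge of G. Contracting each set to a single vertex therefore yields K_{5} as a minor, and since treewidth is minor-monotone, tw(G) ≥ tw(K_{5}) = 4. Therefore the treewidth is 4.

4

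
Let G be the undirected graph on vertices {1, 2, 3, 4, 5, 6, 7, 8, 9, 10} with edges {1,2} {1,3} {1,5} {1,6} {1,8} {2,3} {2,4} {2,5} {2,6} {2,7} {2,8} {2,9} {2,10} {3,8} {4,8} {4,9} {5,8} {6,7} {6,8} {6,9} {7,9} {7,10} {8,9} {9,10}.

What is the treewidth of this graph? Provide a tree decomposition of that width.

Each bag holds 4 vertices, so the decomposition has width 3, which upper-bounds the treewidth. On the other hand G contains the 4-clique {1, 2, 3, 8}. A clique must lie in a single bag of any decomposition, so no decomposition can have width below 3. Therefore the treewidth is 3.

Treewidth 3.
One such decomposition:
Bags: B1 = {2, 6, 8, 9}  B2 = {2, 6, 7, 9}  B3 = {2, 7, 9, 10}  B4 = {1, 2, 6, 8}  B5 = {1, 2, 3, 8}  B6 = {1, 2, 5, 8}  B7 = {2, 4, 8, 9}
Tree: B1–B2, B2–B3, B1–B4, B4–B5, B4–B6, B1–B7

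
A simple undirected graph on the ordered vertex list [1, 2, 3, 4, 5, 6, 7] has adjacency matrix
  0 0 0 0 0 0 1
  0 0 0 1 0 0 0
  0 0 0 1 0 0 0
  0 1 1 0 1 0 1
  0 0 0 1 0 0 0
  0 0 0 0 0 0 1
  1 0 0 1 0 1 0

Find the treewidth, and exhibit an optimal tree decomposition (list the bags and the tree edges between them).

Each bag holds 2 vertices, so the decomposition has width 1, which upper-bounds the treewidth. G has an edge, so its treewidth is at least 1. Combining the bounds, tw(G) = 1.

Treewidth 1.
Bags: B1 = {4, 7}  B2 = {1, 7}  B3 = {3, 4}  B4 = {6, 7}  B5 = {4, 5}  B6 = {2, 4}
Tree: B1–B2, B1–B3, B1–B4, B3–B5, B3–B6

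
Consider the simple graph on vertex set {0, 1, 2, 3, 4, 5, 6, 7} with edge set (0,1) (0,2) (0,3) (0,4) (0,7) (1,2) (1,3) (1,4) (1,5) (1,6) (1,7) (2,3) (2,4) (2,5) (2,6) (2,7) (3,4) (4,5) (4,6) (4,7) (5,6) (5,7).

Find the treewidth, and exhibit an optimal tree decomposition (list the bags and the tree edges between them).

Treewidth 4.
One optimal decomposition is:
Bags: B1 = {1, 2, 4, 5, 7}  B2 = {0, 1, 2, 4, 7}  B3 = {0, 1, 2, 3, 4}  B4 = {1, 2, 4, 5, 6}
Tree: B1–B2, B2–B3, B1–B4

Every bag has size at most 5, so the width is 5 − 1 = 4 and tw(G) ≤ 4. Conversely, {0, 1, 2, 3, 4} is a clique of size 5, and the vertices of any clique must share a bag in every tree decomposition; so some bag has ≥ 5 vertices and tw(G) ≥ 4. The upper and lower bounds meet at 4, so that is the treewidth.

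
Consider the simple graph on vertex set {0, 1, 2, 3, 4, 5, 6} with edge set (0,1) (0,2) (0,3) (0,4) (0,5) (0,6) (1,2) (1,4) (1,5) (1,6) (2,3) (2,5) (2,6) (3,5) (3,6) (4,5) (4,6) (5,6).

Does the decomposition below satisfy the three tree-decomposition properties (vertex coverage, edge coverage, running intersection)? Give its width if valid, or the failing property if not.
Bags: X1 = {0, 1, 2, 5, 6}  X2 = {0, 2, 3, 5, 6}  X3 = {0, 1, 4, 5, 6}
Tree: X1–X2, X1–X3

Yes; width 4.

Checking the three conditions: (i) the bags cover all of {0, 1, 2, 3, 4, 5, 6}; (ii) for each edge, some bag contains both endpoints; (iii) the bags containing any fixed vertex form a subtree. All hold, so the decomposition is valid with width 5 − 1 = 4.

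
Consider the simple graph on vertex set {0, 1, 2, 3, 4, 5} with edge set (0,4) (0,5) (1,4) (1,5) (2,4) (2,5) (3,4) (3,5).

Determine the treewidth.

2

A width-2 tree decomposition is:
Bags: B1 = {0, 4, 5}  B2 = {2, 4, 5}  B3 = {1, 4, 5}  B4 = {3, 4, 5}
Tree: B1–B2, B2–B3, B3–B4
Each bag holds 3 vertices, so the decomposition has width 2, which upper-bounds the treewidth. Since 4–0–5–2–4 is a cycle in G, G is not acyclic. Forests are exactly the graphs of treewidth ≤ 1, so tw(G) ≥ 2. Combining the bounds, tw(G) = 2.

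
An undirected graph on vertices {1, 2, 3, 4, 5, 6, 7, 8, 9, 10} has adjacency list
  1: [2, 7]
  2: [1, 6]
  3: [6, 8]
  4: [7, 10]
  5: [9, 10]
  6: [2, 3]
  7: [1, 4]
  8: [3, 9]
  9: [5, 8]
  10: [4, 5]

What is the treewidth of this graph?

A width-2 tree decomposition is:
Bags: B1 = {1, 4, 7}  B2 = {1, 4, 10}  B3 = {1, 5, 10}  B4 = {1, 5, 9}  B5 = {1, 8, 9}  B6 = {1, 3, 8}  B7 = {1, 3, 6}  B8 = {1, 2, 6}
Tree: B1–B2, B2–B3, B3–B4, B4–B5, B5–B6, B6–B7, B7–B8
Each bag holds 3 vertices, so the decomposition has width 2, which upper-bounds the treewidth. The edges 1–7–4–10–5–9–8–3–6–2–1 form a cycle, so G is not a tree and its treewidth is at least 2. Combining the bounds, tw(G) = 2.

2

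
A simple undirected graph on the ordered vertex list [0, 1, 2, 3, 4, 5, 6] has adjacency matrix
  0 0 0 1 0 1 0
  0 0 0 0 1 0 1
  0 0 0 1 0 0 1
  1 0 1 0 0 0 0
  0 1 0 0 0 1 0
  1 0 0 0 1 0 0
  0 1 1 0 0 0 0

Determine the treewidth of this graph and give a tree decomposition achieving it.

Treewidth 2.
One such decomposition:
Bags: B1 = {2, 3, 6}  B2 = {0, 3, 6}  B3 = {0, 5, 6}  B4 = {4, 5, 6}  B5 = {1, 4, 6}
Tree: B1–B2, B2–B3, B3–B4, B4–B5

Each bag holds 3 vertices, so the decomposition has width 2, which upper-bounds the treewidth. Since 6–2–3–0–5–4–1–6 is a cycle in G, G is not acyclic. Forests are exactly the graphs of treewidth ≤ 1, so tw(G) ≥ 2. Hence tw(G) = 2 exactly.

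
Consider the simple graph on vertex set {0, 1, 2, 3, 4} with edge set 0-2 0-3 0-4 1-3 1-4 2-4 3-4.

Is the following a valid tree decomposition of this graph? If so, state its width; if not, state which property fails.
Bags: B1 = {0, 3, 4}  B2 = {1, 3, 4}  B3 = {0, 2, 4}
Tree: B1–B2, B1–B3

Yes; width 2.

Every vertex of G appears in some bag (union = {0, 1, 2, 3, 4}); every edge is covered by a bag; and for each vertex v the set of bags containing v is connected in the bag tree. The decomposition is therefore valid. The largest bag has 3 vertices, so the width is 2.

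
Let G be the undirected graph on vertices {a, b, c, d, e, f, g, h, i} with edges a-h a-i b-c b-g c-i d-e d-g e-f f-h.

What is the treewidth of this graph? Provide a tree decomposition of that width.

Every bag has size at most 3, so the width is 3 − 1 = 2 and tw(G) ≤ 2. Since f–e–d–g–b–c–i–a–h–f is a cycle in G, G is not acyclic. Forests are exactly the graphs of treewidth ≤ 1, so tw(G) ≥ 2. The upper and lower bounds meet at 2, so that is the treewidth.

Treewidth 2.
One optimal decomposition is:
Bags: B1 = {d, e, f}  B2 = {d, f, g}  B3 = {b, f, g}  B4 = {b, c, f}  B5 = {c, f, i}  B6 = {a, f, i}  B7 = {a, f, h}
Tree: B1–B2, B2–B3, B3–B4, B4–B5, B5–B6, B6–B7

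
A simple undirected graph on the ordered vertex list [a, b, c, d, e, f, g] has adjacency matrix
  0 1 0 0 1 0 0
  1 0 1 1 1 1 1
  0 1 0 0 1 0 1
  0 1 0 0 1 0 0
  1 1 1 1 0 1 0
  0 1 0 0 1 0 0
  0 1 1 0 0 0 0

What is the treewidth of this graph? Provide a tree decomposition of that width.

Each bag holds 3 vertices, so the decomposition has width 2, which upper-bounds the treewidth. For the lower bound, the 3 vertices {b, c, g} are pairwise adjacent, and any tree decomposition puts a clique entirely inside one bag — forcing width ≥ 2. Combining the bounds, tw(G) = 2.

Treewidth 2.
One optimal decomposition is:
Bags: B1 = {a, b, e}  B2 = {b, e, f}  B3 = {b, d, e}  B4 = {b, c, e}  B5 = {b, c, g}
Tree: B1–B2, B2–B3, B3–B4, B4–B5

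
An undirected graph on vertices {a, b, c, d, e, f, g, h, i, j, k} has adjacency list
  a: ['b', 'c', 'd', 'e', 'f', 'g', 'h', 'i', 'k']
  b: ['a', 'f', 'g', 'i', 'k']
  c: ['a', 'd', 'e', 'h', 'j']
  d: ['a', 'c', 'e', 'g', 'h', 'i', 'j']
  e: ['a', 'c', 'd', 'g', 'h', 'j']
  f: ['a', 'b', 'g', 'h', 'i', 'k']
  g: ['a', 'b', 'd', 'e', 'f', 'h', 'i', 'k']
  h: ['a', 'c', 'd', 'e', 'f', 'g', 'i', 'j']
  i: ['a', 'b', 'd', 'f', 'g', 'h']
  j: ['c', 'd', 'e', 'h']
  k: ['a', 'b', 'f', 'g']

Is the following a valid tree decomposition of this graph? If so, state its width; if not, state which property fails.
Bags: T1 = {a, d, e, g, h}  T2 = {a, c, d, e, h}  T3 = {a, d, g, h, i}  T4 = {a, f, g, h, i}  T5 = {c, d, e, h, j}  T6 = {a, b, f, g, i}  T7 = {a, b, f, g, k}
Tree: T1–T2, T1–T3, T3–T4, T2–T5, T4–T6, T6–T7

Yes; width 4.

Checking the three conditions: (i) the bags cover all of {a, b, c, d, e, f, g, h, i, j, k}; (ii) for each edge, some bag contains both endpoints; (iii) the bags containing any fixed vertex form a subtree. All hold, so the decomposition is valid with width 5 − 1 = 4.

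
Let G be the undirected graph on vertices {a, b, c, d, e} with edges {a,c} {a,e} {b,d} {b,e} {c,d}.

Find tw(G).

A width-2 tree decomposition is:
Bags: B1 = {a, b, e}  B2 = {a, b, c}  B3 = {b, c, d}
Tree: B1–B2, B2–B3
The largest bag has 3 vertices, giving width 2; this decomposition certifies tw(G) ≤ 2. Since b–e–a–c–d–b is a cycle in G, G is not acyclic. Forests are exactly the graphs of treewidth ≤ 1, so tw(G) ≥ 2. The upper and lower bounds meet at 2, so that is the treewidth.

2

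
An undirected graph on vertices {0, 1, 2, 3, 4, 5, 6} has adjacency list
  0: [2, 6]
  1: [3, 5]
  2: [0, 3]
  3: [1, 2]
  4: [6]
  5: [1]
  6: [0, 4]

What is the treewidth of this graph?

1

A width-1 tree decomposition is:
Bags: B1 = {1, 5}  B2 = {1, 3}  B3 = {2, 3}  B4 = {0, 2}  B5 = {0, 6}  B6 = {4, 6}
Tree: B1–B2, B2–B3, B3–B4, B4–B5, B5–B6
The largest bag has 2 vertices, giving width 1; this decomposition certifies tw(G) ≤ 1. Any graph with an edge has treewidth ≥ 1, and G has the edge 5–1. Hence tw(G) = 1 exactly.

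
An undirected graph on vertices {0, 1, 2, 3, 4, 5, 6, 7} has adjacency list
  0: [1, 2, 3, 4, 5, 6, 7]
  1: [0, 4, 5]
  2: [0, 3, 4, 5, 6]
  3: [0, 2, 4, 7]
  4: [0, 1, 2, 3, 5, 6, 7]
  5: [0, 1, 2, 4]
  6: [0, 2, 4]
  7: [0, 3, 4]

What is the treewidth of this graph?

A width-3 tree decomposition is:
Bags: B1 = {0, 2, 3, 4}  B2 = {0, 3, 4, 7}  B3 = {0, 2, 4, 5}  B4 = {0, 2, 4, 6}  B5 = {0, 1, 4, 5}
Tree: B1–B2, B1–B3, B3–B4, B3–B5
Every bag has size at most 4, so the width is 4 − 1 = 3 and tw(G) ≤ 3. Conversely, {0, 1, 4, 5} is a clique of size 4, and the vertices of any clique must share a bag in every tree decomposition; so some bag has ≥ 4 vertices and tw(G) ≥ 3. Combining the bounds, tw(G) = 3.

3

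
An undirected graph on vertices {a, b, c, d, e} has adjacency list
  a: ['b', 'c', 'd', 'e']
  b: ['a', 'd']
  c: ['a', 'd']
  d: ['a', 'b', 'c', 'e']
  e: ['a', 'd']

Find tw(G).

2

A width-2 tree decomposition is:
Bags: B1 = {a, c, d}  B2 = {a, b, d}  B3 = {a, d, e}
Tree: B1–B2, B1–B3
Each bag holds 3 vertices, so the decomposition has width 2, which upper-bounds the treewidth. Conversely, {a, d, e} is a clique of size 3, and the vertices of any clique must share a bag in every tree decomposition; so some bag has ≥ 3 vertices and tw(G) ≥ 2. The upper and lower bounds meet at 2, so that is the treewidth.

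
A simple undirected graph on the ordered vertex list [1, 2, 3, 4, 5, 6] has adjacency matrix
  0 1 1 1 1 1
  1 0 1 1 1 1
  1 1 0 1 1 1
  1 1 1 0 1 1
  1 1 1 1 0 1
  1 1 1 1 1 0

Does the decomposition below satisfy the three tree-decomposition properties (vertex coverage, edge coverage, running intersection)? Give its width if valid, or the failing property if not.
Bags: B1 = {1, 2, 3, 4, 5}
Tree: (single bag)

A tree decomposition must satisfy three properties: every vertex lies in some bag; for every edge, both endpoints lie together in some bag; and for every vertex, the bags containing it form a connected subtree. Here vertex 6 appears in no bag, so the decomposition is invalid.

No — vertex 6 appears in no bag.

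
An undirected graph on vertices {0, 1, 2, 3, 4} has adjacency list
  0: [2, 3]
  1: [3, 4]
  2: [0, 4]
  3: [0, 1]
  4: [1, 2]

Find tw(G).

2

A width-2 tree decomposition is:
Bags: B1 = {0, 2, 4}  B2 = {0, 3, 4}  B3 = {1, 3, 4}
Tree: B1–B2, B2–B3
The largest bag has 3 vertices, giving width 2; this decomposition certifies tw(G) ≤ 2. Since 4–2–0–3–1–4 is a cycle in G, G is not acyclic. Forests are exactly the graphs of treewidth ≤ 1, so tw(G) ≥ 2. Combining the bounds, tw(G) = 2.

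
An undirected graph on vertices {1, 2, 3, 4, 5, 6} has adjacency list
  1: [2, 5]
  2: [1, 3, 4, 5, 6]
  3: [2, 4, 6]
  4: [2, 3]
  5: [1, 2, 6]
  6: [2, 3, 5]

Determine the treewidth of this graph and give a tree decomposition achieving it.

Treewidth 2.
Bags: B1 = {2, 3, 6}  B2 = {2, 3, 4}  B3 = {2, 5, 6}  B4 = {1, 2, 5}
Tree: B1–B2, B1–B3, B3–B4

Each bag holds 3 vertices, so the decomposition has width 2, which upper-bounds the treewidth. For the lower bound, the 3 vertices {1, 2, 5} are pairwise adjacent, and any tree decomposition puts a clique entirely inside one bag — forcing width ≥ 2. The upper and lower bounds meet at 2, so that is the treewidth.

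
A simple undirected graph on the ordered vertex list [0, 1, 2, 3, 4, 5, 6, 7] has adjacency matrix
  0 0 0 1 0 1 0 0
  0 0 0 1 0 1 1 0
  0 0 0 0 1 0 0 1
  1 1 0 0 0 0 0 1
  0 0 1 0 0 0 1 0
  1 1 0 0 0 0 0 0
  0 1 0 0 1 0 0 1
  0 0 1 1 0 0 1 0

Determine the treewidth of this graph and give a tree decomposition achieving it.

Treewidth 2.
One optimal decomposition is:
Bags: B1 = {2, 4, 6}  B2 = {2, 6, 7}  B3 = {1, 6, 7}  B4 = {1, 3, 7}  B5 = {1, 3, 5}  B6 = {0, 3, 5}
Tree: B1–B2, B2–B3, B3–B4, B4–B5, B5–B6

The largest bag has 3 vertices, giving width 2; this decomposition certifies tw(G) ≤ 2. Since 4–2–7–6–4 is a cycle in G, G is not acyclic. Forests are exactly the graphs of treewidth ≤ 1, so tw(G) ≥ 2. Combining the bounds, tw(G) = 2.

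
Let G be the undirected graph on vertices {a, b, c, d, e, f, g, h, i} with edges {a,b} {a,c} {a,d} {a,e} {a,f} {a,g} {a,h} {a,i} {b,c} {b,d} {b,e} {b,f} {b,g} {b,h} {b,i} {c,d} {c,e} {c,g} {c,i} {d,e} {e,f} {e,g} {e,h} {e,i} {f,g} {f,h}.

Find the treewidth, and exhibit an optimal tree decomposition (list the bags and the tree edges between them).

Every bag has size at most 5, so the width is 5 − 1 = 4 and tw(G) ≤ 4. For the lower bound, the 5 vertices {a, b, e, f, h} are pairwise adjacent, and any tree decomposition puts a clique entirely inside one bag — forcing width ≥ 4. The upper and lower bounds meet at 4, so that is the treewidth.

Treewidth 4.
One optimal decomposition is:
Bags: B1 = {a, b, c, e, g}  B2 = {a, b, c, d, e}  B3 = {a, b, e, f, g}  B4 = {a, b, c, e, i}  B5 = {a, b, e, f, h}
Tree: B1–B2, B1–B3, B1–B4, B3–B5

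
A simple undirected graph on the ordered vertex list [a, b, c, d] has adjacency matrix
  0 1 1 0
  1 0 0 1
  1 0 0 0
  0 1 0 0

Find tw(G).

A width-1 tree decomposition is:
Bags: B1 = {b, d}  B2 = {a, b}  B3 = {a, c}
Tree: B1–B2, B2–B3
The largest bag has 2 vertices, giving width 1; this decomposition certifies tw(G) ≤ 1. G has an edge, so its treewidth is at least 1. Combining the bounds, tw(G) = 1.

1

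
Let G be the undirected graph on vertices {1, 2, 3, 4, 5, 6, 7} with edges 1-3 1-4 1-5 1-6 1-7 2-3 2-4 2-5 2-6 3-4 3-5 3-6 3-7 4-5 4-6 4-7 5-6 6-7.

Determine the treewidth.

4

A width-4 tree decomposition is:
Bags: B1 = {2, 3, 4, 5, 6}  B2 = {1, 3, 4, 5, 6}  B3 = {1, 3, 4, 6, 7}
Tree: B1–B2, B2–B3
Every bag has size at most 5, so the width is 5 − 1 = 4 and tw(G) ≤ 4. On the other hand G contains the 5-clique {1, 3, 4, 5, 6}. A clique must lie in a single bag of any decomposition, so no decomposition can have width below 4. Therefore the treewidth is 4.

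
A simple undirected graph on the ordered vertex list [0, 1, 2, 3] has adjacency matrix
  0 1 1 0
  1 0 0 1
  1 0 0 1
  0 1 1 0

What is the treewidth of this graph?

A width-2 tree decomposition is:
Bags: B1 = {1, 2, 3}  B2 = {0, 1, 2}
Tree: B1–B2
The largest bag has 3 vertices, giving width 2; this decomposition certifies tw(G) ≤ 2. The edges 1–3–2–0–1 form a cycle, so G is not a tree and its treewidth is at least 2. Hence tw(G) = 2 exactly.

2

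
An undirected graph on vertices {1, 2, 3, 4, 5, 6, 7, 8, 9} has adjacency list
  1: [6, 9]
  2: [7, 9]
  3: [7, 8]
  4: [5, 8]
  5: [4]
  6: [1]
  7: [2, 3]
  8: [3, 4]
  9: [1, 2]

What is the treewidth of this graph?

1

A width-1 tree decomposition is:
Bags: B1 = {4, 5}  B2 = {4, 8}  B3 = {3, 8}  B4 = {3, 7}  B5 = {2, 7}  B6 = {2, 9}  B7 = {1, 9}  B8 = {1, 6}
Tree: B1–B2, B2–B3, B3–B4, B4–B5, B5–B6, B6–B7, B7–B8
Every bag has size at most 2, so the width is 2 − 1 = 1 and tw(G) ≤ 1. G has an edge, so its treewidth is at least 1. Therefore the treewidth is 1.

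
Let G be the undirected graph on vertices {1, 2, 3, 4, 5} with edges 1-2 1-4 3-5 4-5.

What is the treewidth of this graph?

A width-1 tree decomposition is:
Bags: B1 = {3, 5}  B2 = {4, 5}  B3 = {1, 4}  B4 = {1, 2}
Tree: B1–B2, B2–B3, B3–B4
The largest bag has 2 vertices, giving width 1; this decomposition certifies tw(G) ≤ 1. Any graph with an edge has treewidth ≥ 1, and G has the edge 3–5. The upper and lower bounds meet at 1, so that is the treewidth.

1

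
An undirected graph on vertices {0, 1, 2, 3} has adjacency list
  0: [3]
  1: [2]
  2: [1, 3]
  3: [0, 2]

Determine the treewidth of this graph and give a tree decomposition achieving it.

Treewidth 1.
Bags: B1 = {1, 2}  B2 = {2, 3}  B3 = {0, 3}
Tree: B1–B2, B2–B3

The largest bag has 2 vertices, giving width 1; this decomposition certifies tw(G) ≤ 1. G has an edge, so its treewidth is at least 1. The upper and lower bounds meet at 1, so that is the treewidth.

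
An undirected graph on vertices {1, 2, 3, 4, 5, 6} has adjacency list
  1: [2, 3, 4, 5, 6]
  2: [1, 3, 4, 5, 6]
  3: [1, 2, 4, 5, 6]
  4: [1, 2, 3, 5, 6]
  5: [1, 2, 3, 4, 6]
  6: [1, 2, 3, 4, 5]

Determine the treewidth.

5

A width-5 tree decomposition is:
Bags: B1 = {1, 2, 3, 4, 5, 6}
Tree: (single bag)
With just one bag of size 6, the width is 6 − 1 = 5, so tw(G) ≤ 5. For the lower bound, the 6 vertices {1, 2, 3, 4, 5, 6} are pairwise adjacent, and any tree decomposition puts a clique entirely inside one bag — forcing width ≥ 5. The upper and lower bounds meet at 5, so that is the treewidth.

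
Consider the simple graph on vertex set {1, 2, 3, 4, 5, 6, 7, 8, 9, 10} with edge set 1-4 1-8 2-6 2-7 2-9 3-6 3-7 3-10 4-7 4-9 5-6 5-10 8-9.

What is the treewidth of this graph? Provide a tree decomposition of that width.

Treewidth 2.
Bags: B1 = {3, 5, 10}  B2 = {3, 5, 6}  B3 = {3, 6, 7}  B4 = {2, 6, 7}  B5 = {2, 4, 7}  B6 = {2, 4, 9}  B7 = {1, 4, 9}  B8 = {1, 8, 9}
Tree: B1–B2, B2–B3, B3–B4, B4–B5, B5–B6, B6–B7, B7–B8

The largest bag has 3 vertices, giving width 2; this decomposition certifies tw(G) ≤ 2. The edges 10–5–6–3–10 form a cycle, so G is not a tree and its treewidth is at least 2. The upper and lower bounds meet at 2, so that is the treewidth.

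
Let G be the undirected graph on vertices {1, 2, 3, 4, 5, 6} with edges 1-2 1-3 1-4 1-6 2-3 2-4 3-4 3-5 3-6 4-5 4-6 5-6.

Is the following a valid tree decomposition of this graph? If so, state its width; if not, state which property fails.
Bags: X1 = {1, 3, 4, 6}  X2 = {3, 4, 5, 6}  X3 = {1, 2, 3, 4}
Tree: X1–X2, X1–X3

Vertex coverage: the bags together contain {1, 2, 3, 4, 5, 6}, the full vertex set. Edge coverage: each edge of G has both endpoints in at least one bag. Running intersection: for every vertex, the bags containing it form a connected subtree. All three properties hold, so this is a valid tree decomposition of width max|bag| − 1 = 3, and hence tw(G) ≤ 3.

Yes; width 3.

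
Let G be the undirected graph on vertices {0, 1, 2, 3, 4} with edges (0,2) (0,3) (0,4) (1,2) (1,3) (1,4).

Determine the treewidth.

2

A width-2 tree decomposition is:
Bags: B1 = {0, 1, 2}  B2 = {0, 1, 4}  B3 = {0, 1, 3}
Tree: B1–B2, B2–B3
Each bag holds 3 vertices, so the decomposition has width 2, which upper-bounds the treewidth. Since 0–2–1–4–0 is a cycle in G, G is not acyclic. Forests are exactly the graphs of treewidth ≤ 1, so tw(G) ≥ 2. The upper and lower bounds meet at 2, so that is the treewidth.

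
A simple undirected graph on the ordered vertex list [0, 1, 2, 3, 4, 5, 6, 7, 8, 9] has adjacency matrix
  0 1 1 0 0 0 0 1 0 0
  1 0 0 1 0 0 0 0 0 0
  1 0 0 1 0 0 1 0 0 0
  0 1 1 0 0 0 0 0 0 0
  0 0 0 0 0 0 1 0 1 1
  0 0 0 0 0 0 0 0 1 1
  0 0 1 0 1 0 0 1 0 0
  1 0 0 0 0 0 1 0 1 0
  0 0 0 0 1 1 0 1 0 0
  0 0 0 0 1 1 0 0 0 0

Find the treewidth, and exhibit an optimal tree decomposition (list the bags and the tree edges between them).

Treewidth 2.
One such decomposition:
Bags: B1 = {1, 2, 3}  B2 = {0, 1, 2}  B3 = {0, 2, 6}  B4 = {0, 6, 7}  B5 = {4, 6, 7}  B6 = {4, 7, 8}  B7 = {4, 8, 9}  B8 = {5, 8, 9}
Tree: B1–B2, B2–B3, B3–B4, B4–B5, B5–B6, B6–B7, B7–B8

The largest bag has 3 vertices, giving width 2; this decomposition certifies tw(G) ≤ 2. The edges 3–1–0–2–3 form a cycle, so G is not a tree and its treewidth is at least 2. Combining the bounds, tw(G) = 2.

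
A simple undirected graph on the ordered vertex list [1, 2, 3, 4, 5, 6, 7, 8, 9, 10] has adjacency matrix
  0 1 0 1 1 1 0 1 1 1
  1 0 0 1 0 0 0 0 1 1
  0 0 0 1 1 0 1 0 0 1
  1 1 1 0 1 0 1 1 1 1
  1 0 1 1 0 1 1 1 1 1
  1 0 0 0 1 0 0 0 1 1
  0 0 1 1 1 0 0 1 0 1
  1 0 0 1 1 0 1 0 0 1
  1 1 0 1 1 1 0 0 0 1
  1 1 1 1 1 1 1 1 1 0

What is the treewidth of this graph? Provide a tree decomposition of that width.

Treewidth 4.
Bags: B1 = {4, 5, 7, 8, 10}  B2 = {1, 4, 5, 8, 10}  B3 = {3, 4, 5, 7, 10}  B4 = {1, 4, 5, 9, 10}  B5 = {1, 2, 4, 9, 10}  B6 = {1, 5, 6, 9, 10}
Tree: B1–B2, B1–B3, B2–B4, B4–B5, B4–B6

Every bag has size at most 5, so the width is 5 − 1 = 4 and tw(G) ≤ 4. Conversely, {1, 2, 4, 9, 10} is a clique of size 5, and the vertices of any clique must share a bag in every tree decomposition; so some bag has ≥ 5 vertices and tw(G) ≥ 4. Therefore the treewidth is 4.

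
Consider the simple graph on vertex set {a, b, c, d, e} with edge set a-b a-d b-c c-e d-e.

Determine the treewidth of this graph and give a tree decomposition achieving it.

Each bag holds 3 vertices, so the decomposition has width 2, which upper-bounds the treewidth. For the lower bound, G contains the cycle a–d–e–c–b–a, so G is not a forest; only forests have treewidth ≤ 1, hence tw(G) ≥ 2. Combining the bounds, tw(G) = 2.

Treewidth 2.
One optimal decomposition is:
Bags: B1 = {a, d, e}  B2 = {a, c, e}  B3 = {a, b, c}
Tree: B1–B2, B2–B3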